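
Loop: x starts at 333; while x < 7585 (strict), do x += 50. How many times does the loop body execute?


Step 1: x goes from 333 toward 7585 by 50; the body runs while x<7585, so iterations = ceil((bound-start)/step)
Step 2: Distance=7252
Step 3: ceil(7252/50)=146

146


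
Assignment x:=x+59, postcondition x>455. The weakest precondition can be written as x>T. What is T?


Formula: wp(x:=E, P) = P[E/x] (substitute E for x in postcondition)
Step 1: Postcondition: x>455
Step 2: Substitute x+59 for x: x+59>455
Step 3: Solve for x: x > 455-59 = 396

396


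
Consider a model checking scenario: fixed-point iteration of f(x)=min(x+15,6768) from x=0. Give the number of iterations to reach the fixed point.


Step 1: x=0, cap=6768, increment=15
Step 2: x grows by 15 each step until capped at 6768; fixed point is x=6768
Step 3: iterations = ceil(6768/15) = 452

452


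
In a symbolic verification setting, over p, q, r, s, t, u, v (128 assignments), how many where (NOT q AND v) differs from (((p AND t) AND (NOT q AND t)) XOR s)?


F1 = (NOT q AND v)
F2 = (((p AND t) AND (NOT q AND t)) XOR s)
Evaluate both on each of 128 rows (bits = p,q,r,s,t,u,v):
  row 0 [0000000]: F1=0 F2=0 -> 0
  row 1 [0000001]: F1=1 F2=0 (differ) -> 1
  row 2 [0000010]: F1=0 F2=0 -> 0
  row 3 [0000011]: F1=1 F2=0 (differ) -> 1
  row 4 [0000100]: F1=0 F2=0 -> 0
  (every remaining row is evaluated the same way; all 128 results are listed next)
Full result column, 8 rows per line (p,q,r,s fixed per line; t,u,v runs 000..111 left to right):
  rows 0-7 [p,q,r,s=0000]: 01010101  (ones: 4)
  rows 8-15 [p,q,r,s=0001]: 10101010  (ones: 4)
  rows 16-23 [p,q,r,s=0010]: 01010101  (ones: 4)
  rows 24-31 [p,q,r,s=0011]: 10101010  (ones: 4)
  rows 32-39 [p,q,r,s=0100]: 00000000  (ones: 0)
  rows 40-47 [p,q,r,s=0101]: 11111111  (ones: 8)
  rows 48-55 [p,q,r,s=0110]: 00000000  (ones: 0)
  rows 56-63 [p,q,r,s=0111]: 11111111  (ones: 8)
  rows 64-71 [p,q,r,s=1000]: 01011010  (ones: 4)
  rows 72-79 [p,q,r,s=1001]: 10100101  (ones: 4)
  rows 80-87 [p,q,r,s=1010]: 01011010  (ones: 4)
  rows 88-95 [p,q,r,s=1011]: 10100101  (ones: 4)
  rows 96-103 [p,q,r,s=1100]: 00000000  (ones: 0)
  rows 104-111 [p,q,r,s=1101]: 11111111  (ones: 8)
  rows 112-119 [p,q,r,s=1110]: 00000000  (ones: 0)
  rows 120-127 [p,q,r,s=1111]: 11111111  (ones: 8)
Disagreements = 4+4+4+4+0+8+0+8+4+4+4+4+0+8+0+8 = 64

64


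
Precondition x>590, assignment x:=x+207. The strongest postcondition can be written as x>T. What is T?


Formula: sp(P, x:=E) = exists old_x. (x = E[old_x/x]) AND P[old_x/x] (old_x is the value of x before the assignment; eliminate old_x by solving x = E[old_x/x] for old_x)
Step 1: Precondition P: x>590, i.e. old_x > 590
Step 2: Assignment gives x = old_x + 207, so old_x = x - 207
Step 3: Substitute into P: x - 207 > 590
Step 4: Simplify: x > 590+207 = 797

797


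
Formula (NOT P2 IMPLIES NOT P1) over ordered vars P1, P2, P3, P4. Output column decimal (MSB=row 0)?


Formula: (NOT P2 IMPLIES NOT P1) over P1, P2, P3, P4 (16 rows)
Evaluate each row (bits = P1,P2,P3,P4, MSB first):
  row 0 [0000]: (NOT 0 IMPLIES NOT 0) -> 1
  row 1 [0001]: (NOT 0 IMPLIES NOT 0) -> 1
  row 2 [0010]: (NOT 0 IMPLIES NOT 0) -> 1
  row 3 [0011]: (NOT 0 IMPLIES NOT 0) -> 1
  row 4 [0100]: (NOT 1 IMPLIES NOT 0) -> 1
  row 5 [0101]: (NOT 1 IMPLIES NOT 0) -> 1
  row 6 [0110]: (NOT 1 IMPLIES NOT 0) -> 1
  row 7 [0111]: (NOT 1 IMPLIES NOT 0) -> 1
  row 8 [1000]: (NOT 0 IMPLIES NOT 1) -> 0
  row 9 [1001]: (NOT 0 IMPLIES NOT 1) -> 0
  row 10 [1010]: (NOT 0 IMPLIES NOT 1) -> 0
  row 11 [1011]: (NOT 0 IMPLIES NOT 1) -> 0
  row 12 [1100]: (NOT 1 IMPLIES NOT 1) -> 1
  row 13 [1101]: (NOT 1 IMPLIES NOT 1) -> 1
  row 14 [1110]: (NOT 1 IMPLIES NOT 1) -> 1
  row 15 [1111]: (NOT 1 IMPLIES NOT 1) -> 1
Full result column, 4 rows per line (P1,P2 fixed per line; P3,P4 runs 00..11 left to right):
  rows 0-3 [P1,P2=00]: 1111  = hex F
  rows 4-7 [P1,P2=01]: 1111  = hex F
  rows 8-11 [P1,P2=10]: 0000  = hex 0
  rows 12-15 [P1,P2=11]: 1111  = hex F
Output column (row 0 .. row 15) = 1111111100001111
Output column grouped in 4s = 1111 1111 0000 1111 = 0xFF0F
Convert to decimal digit by digit (value = value*16 + digit):
  F -> 15
  15*16 + 15 (F) = 255
  255*16 + 0 = 4080
  4080*16 + 15 (F) = 65295
Decimal = 65295

65295


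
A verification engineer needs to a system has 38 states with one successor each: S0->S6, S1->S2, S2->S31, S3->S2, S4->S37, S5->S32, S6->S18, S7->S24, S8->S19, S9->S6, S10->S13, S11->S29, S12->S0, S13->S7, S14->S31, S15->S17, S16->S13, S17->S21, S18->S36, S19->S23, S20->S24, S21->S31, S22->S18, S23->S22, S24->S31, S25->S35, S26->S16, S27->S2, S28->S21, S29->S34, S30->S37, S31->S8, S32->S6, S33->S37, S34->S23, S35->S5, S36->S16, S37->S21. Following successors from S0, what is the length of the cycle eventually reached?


Trace from S0 until a state repeats:
  S0 -> S6 -> S18 -> S36 -> S16 -> S13 -> S7 -> S24 -> S31 -> S8 -> S19 -> S23 -> S22 -> S18
S18 first seen at step 2, revisited at step 13.
Cycle length = 13 - 2 = 11

11


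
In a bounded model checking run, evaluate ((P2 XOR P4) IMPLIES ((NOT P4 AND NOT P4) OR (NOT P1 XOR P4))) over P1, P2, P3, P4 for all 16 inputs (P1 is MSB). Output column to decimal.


Formula: ((P2 XOR P4) IMPLIES ((NOT P4 AND NOT P4) OR (NOT P1 XOR P4))) over P1, P2, P3, P4 (16 rows)
Evaluate each row (bits = P1,P2,P3,P4, MSB first):
  row 0 [0000]: ((0 XOR 0) IMPLIES ((NOT 0 AND NOT 0) OR (NOT 0 XOR 0))) -> 1
  row 1 [0001]: ((0 XOR 1) IMPLIES ((NOT 1 AND NOT 1) OR (NOT 0 XOR 1))) -> 0
  row 2 [0010]: ((0 XOR 0) IMPLIES ((NOT 0 AND NOT 0) OR (NOT 0 XOR 0))) -> 1
  row 3 [0011]: ((0 XOR 1) IMPLIES ((NOT 1 AND NOT 1) OR (NOT 0 XOR 1))) -> 0
  row 4 [0100]: ((1 XOR 0) IMPLIES ((NOT 0 AND NOT 0) OR (NOT 0 XOR 0))) -> 1
  row 5 [0101]: ((1 XOR 1) IMPLIES ((NOT 1 AND NOT 1) OR (NOT 0 XOR 1))) -> 1
  row 6 [0110]: ((1 XOR 0) IMPLIES ((NOT 0 AND NOT 0) OR (NOT 0 XOR 0))) -> 1
  row 7 [0111]: ((1 XOR 1) IMPLIES ((NOT 1 AND NOT 1) OR (NOT 0 XOR 1))) -> 1
  row 8 [1000]: ((0 XOR 0) IMPLIES ((NOT 0 AND NOT 0) OR (NOT 1 XOR 0))) -> 1
  row 9 [1001]: ((0 XOR 1) IMPLIES ((NOT 1 AND NOT 1) OR (NOT 1 XOR 1))) -> 1
  row 10 [1010]: ((0 XOR 0) IMPLIES ((NOT 0 AND NOT 0) OR (NOT 1 XOR 0))) -> 1
  row 11 [1011]: ((0 XOR 1) IMPLIES ((NOT 1 AND NOT 1) OR (NOT 1 XOR 1))) -> 1
  row 12 [1100]: ((1 XOR 0) IMPLIES ((NOT 0 AND NOT 0) OR (NOT 1 XOR 0))) -> 1
  row 13 [1101]: ((1 XOR 1) IMPLIES ((NOT 1 AND NOT 1) OR (NOT 1 XOR 1))) -> 1
  row 14 [1110]: ((1 XOR 0) IMPLIES ((NOT 0 AND NOT 0) OR (NOT 1 XOR 0))) -> 1
  row 15 [1111]: ((1 XOR 1) IMPLIES ((NOT 1 AND NOT 1) OR (NOT 1 XOR 1))) -> 1
Full result column, 4 rows per line (P1,P2 fixed per line; P3,P4 runs 00..11 left to right):
  rows 0-3 [P1,P2=00]: 1010  = hex A
  rows 4-7 [P1,P2=01]: 1111  = hex F
  rows 8-11 [P1,P2=10]: 1111  = hex F
  rows 12-15 [P1,P2=11]: 1111  = hex F
Output column (row 0 .. row 15) = 1010111111111111
Output column grouped in 4s = 1010 1111 1111 1111 = 0xAFFF
Convert to decimal digit by digit (value = value*16 + digit):
  A -> 10
  10*16 + 15 (F) = 175
  175*16 + 15 (F) = 2815
  2815*16 + 15 (F) = 45055
Decimal = 45055

45055


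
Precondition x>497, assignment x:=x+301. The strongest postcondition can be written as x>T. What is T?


Formula: sp(P, x:=E) = exists old_x. (x = E[old_x/x]) AND P[old_x/x] (old_x is the value of x before the assignment; eliminate old_x by solving x = E[old_x/x] for old_x)
Step 1: Precondition P: x>497, i.e. old_x > 497
Step 2: Assignment gives x = old_x + 301, so old_x = x - 301
Step 3: Substitute into P: x - 301 > 497
Step 4: Simplify: x > 497+301 = 798

798


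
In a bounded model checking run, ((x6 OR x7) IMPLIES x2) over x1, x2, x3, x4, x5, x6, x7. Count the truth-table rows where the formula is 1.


Formula: ((x6 OR x7) IMPLIES x2) over 7 vars (128 rows)
Evaluate each row (x1, x2, x3, x4, x5, x6, x7 as bits, MSB first):
  row 0 [0000000]: ((0 OR 0) IMPLIES 0) -> 1
  row 1 [0000001]: ((0 OR 1) IMPLIES 0) -> 0
  row 2 [0000010]: ((1 OR 0) IMPLIES 0) -> 0
  row 3 [0000011]: ((1 OR 1) IMPLIES 0) -> 0
  row 4 [0000100]: ((0 OR 0) IMPLIES 0) -> 1
  (every remaining row is evaluated the same way; all 128 results are listed next)
Full result column, 8 rows per line (x1,x2,x3,x4 fixed per line; x5,x6,x7 runs 000..111 left to right):
  rows 0-7 [x1,x2,x3,x4=0000]: 10001000  (ones: 2)
  rows 8-15 [x1,x2,x3,x4=0001]: 10001000  (ones: 2)
  rows 16-23 [x1,x2,x3,x4=0010]: 10001000  (ones: 2)
  rows 24-31 [x1,x2,x3,x4=0011]: 10001000  (ones: 2)
  rows 32-39 [x1,x2,x3,x4=0100]: 11111111  (ones: 8)
  rows 40-47 [x1,x2,x3,x4=0101]: 11111111  (ones: 8)
  rows 48-55 [x1,x2,x3,x4=0110]: 11111111  (ones: 8)
  rows 56-63 [x1,x2,x3,x4=0111]: 11111111  (ones: 8)
  rows 64-71 [x1,x2,x3,x4=1000]: 10001000  (ones: 2)
  rows 72-79 [x1,x2,x3,x4=1001]: 10001000  (ones: 2)
  rows 80-87 [x1,x2,x3,x4=1010]: 10001000  (ones: 2)
  rows 88-95 [x1,x2,x3,x4=1011]: 10001000  (ones: 2)
  rows 96-103 [x1,x2,x3,x4=1100]: 11111111  (ones: 8)
  rows 104-111 [x1,x2,x3,x4=1101]: 11111111  (ones: 8)
  rows 112-119 [x1,x2,x3,x4=1110]: 11111111  (ones: 8)
  rows 120-127 [x1,x2,x3,x4=1111]: 11111111  (ones: 8)
Count of 1-rows = 2+2+2+2+8+8+8+8+2+2+2+2+8+8+8+8 = 80

80


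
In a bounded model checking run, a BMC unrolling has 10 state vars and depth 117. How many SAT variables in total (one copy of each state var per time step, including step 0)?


BMC unrolls to depth k, creating one copy of each state var for steps 0..k.
Step count = 117 + 1 = 118 (steps 0 through 117)
Vars per step = 10
Total = 10 * 118 = 1180

1180


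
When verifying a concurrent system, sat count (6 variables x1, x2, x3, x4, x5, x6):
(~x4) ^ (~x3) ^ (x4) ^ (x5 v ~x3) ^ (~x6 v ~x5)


CNF with 5 clauses over 6 vars (64 assignments).
An assignment satisfies CNF iff every clause has >=1 true literal.
Check each row (bits = x1,x2,x3,x4,x5,x6; clause T/F shown):
  row 0 [000000]: clauses=TTFTT -> 0
  row 1 [000001]: clauses=TTFTT -> 0
  row 2 [000010]: clauses=TTFTT -> 0
  row 3 [000011]: clauses=TTFTF -> 0
  row 4 [000100]: clauses=FTTTT -> 0
  (every remaining row is evaluated the same way; all 64 results are listed next)
Full result column, 8 rows per line (x1,x2,x3 fixed per line; x4,x5,x6 runs 000..111 left to right):
  rows 0-7 [x1,x2,x3=000]: 00000000  (ones: 0)
  rows 8-15 [x1,x2,x3=001]: 00000000  (ones: 0)
  rows 16-23 [x1,x2,x3=010]: 00000000  (ones: 0)
  rows 24-31 [x1,x2,x3=011]: 00000000  (ones: 0)
  rows 32-39 [x1,x2,x3=100]: 00000000  (ones: 0)
  rows 40-47 [x1,x2,x3=101]: 00000000  (ones: 0)
  rows 48-55 [x1,x2,x3=110]: 00000000  (ones: 0)
  rows 56-63 [x1,x2,x3=111]: 00000000  (ones: 0)
Satisfying assignments = 0+0+0+0+0+0+0+0 = 0

0


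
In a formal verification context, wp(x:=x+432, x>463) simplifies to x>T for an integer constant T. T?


Formula: wp(x:=E, P) = P[E/x] (substitute E for x in postcondition)
Step 1: Postcondition: x>463
Step 2: Substitute x+432 for x: x+432>463
Step 3: Solve for x: x > 463-432 = 31

31


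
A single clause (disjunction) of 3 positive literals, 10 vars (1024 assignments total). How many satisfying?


Step 1: Total=2^10=1024
Step 2: Unsat when all 3 false: 2^7=128
Step 3: Sat=1024-128=896

896


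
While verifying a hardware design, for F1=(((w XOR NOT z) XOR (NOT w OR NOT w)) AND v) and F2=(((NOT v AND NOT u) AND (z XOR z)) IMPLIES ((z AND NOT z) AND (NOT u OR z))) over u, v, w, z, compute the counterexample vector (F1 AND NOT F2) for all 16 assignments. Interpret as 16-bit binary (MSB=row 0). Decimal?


F1 = (((w XOR NOT z) XOR (NOT w OR NOT w)) AND v)
F2 = (((NOT v AND NOT u) AND (z XOR z)) IMPLIES ((z AND NOT z) AND (NOT u OR z)))
Counterexample to F1=>F2 is where F1=1 and F2=0.
Evaluate each row (bits = u,v,w,z, MSB first):
  row 0 [0000]: F1=0 F2=1 -> F1&~F2 -> 0
  row 1 [0001]: F1=0 F2=1 -> F1&~F2 -> 0
  row 2 [0010]: F1=0 F2=1 -> F1&~F2 -> 0
  row 3 [0011]: F1=0 F2=1 -> F1&~F2 -> 0
  row 4 [0100]: F1=0 F2=1 -> F1&~F2 -> 0
  row 5 [0101]: F1=1 F2=1 -> F1&~F2 -> 0
  row 6 [0110]: F1=0 F2=1 -> F1&~F2 -> 0
  row 7 [0111]: F1=1 F2=1 -> F1&~F2 -> 0
  row 8 [1000]: F1=0 F2=1 -> F1&~F2 -> 0
  row 9 [1001]: F1=0 F2=1 -> F1&~F2 -> 0
  row 10 [1010]: F1=0 F2=1 -> F1&~F2 -> 0
  row 11 [1011]: F1=0 F2=1 -> F1&~F2 -> 0
  row 12 [1100]: F1=0 F2=1 -> F1&~F2 -> 0
  row 13 [1101]: F1=1 F2=1 -> F1&~F2 -> 0
  row 14 [1110]: F1=0 F2=1 -> F1&~F2 -> 0
  row 15 [1111]: F1=1 F2=1 -> F1&~F2 -> 0
Full result column, 4 rows per line (u,v fixed per line; w,z runs 00..11 left to right):
  rows 0-3 [u,v=00]: 0000  = hex 0
  rows 4-7 [u,v=01]: 0000  = hex 0
  rows 8-11 [u,v=10]: 0000  = hex 0
  rows 12-15 [u,v=11]: 0000  = hex 0
Counterexample vector (row 0 .. row 15) = 0000000000000000
Output column grouped in 4s = 0000 0000 0000 0000 = 0x0000
Convert to decimal digit by digit (value = value*16 + digit):
  0 -> 0
  0*16 + 0 = 0
  0*16 + 0 = 0
  0*16 + 0 = 0
Decimal = 0

0


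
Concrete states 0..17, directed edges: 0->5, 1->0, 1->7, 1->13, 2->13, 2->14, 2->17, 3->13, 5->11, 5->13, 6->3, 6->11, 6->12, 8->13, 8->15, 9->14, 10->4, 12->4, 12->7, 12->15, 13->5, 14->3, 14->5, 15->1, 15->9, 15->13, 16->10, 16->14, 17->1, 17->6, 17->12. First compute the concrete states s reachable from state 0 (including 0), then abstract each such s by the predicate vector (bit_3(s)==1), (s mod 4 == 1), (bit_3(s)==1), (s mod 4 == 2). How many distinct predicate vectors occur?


BFS from 0:
Concrete reachable: {0, 5, 11, 13}
Abstract via predicates (bit_3(s)==1), (s mod 4 == 1), (bit_3(s)==1), (s mod 4 == 2):
  (0,0,0,0) <- {0}
  (0,1,0,0) <- {5}
  (1,0,1,0) <- {11}
  (1,1,1,0) <- {13}
Distinct abstract states = 4

4


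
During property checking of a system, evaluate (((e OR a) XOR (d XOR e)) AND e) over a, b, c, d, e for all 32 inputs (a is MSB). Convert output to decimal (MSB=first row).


Formula: (((e OR a) XOR (d XOR e)) AND e) over a, b, c, d, e (32 rows)
Evaluate each row (bits = a,b,c,d,e, MSB first):
  row 0 [00000]: (((0 OR 0) XOR (0 XOR 0)) AND 0) -> 0
  row 1 [00001]: (((1 OR 0) XOR (0 XOR 1)) AND 1) -> 0
  row 2 [00010]: (((0 OR 0) XOR (1 XOR 0)) AND 0) -> 0
  row 3 [00011]: (((1 OR 0) XOR (1 XOR 1)) AND 1) -> 1
  row 4 [00100]: (((0 OR 0) XOR (0 XOR 0)) AND 0) -> 0
  row 5 [00101]: (((1 OR 0) XOR (0 XOR 1)) AND 1) -> 0
  row 6 [00110]: (((0 OR 0) XOR (1 XOR 0)) AND 0) -> 0
  row 7 [00111]: (((1 OR 0) XOR (1 XOR 1)) AND 1) -> 1
  row 8 [01000]: (((0 OR 0) XOR (0 XOR 0)) AND 0) -> 0
  row 9 [01001]: (((1 OR 0) XOR (0 XOR 1)) AND 1) -> 0
  row 10 [01010]: (((0 OR 0) XOR (1 XOR 0)) AND 0) -> 0
  row 11 [01011]: (((1 OR 0) XOR (1 XOR 1)) AND 1) -> 1
  row 12 [01100]: (((0 OR 0) XOR (0 XOR 0)) AND 0) -> 0
  row 13 [01101]: (((1 OR 0) XOR (0 XOR 1)) AND 1) -> 0
  row 14 [01110]: (((0 OR 0) XOR (1 XOR 0)) AND 0) -> 0
  row 15 [01111]: (((1 OR 0) XOR (1 XOR 1)) AND 1) -> 1
  row 16 [10000]: (((0 OR 1) XOR (0 XOR 0)) AND 0) -> 0
  row 17 [10001]: (((1 OR 1) XOR (0 XOR 1)) AND 1) -> 0
  row 18 [10010]: (((0 OR 1) XOR (1 XOR 0)) AND 0) -> 0
  row 19 [10011]: (((1 OR 1) XOR (1 XOR 1)) AND 1) -> 1
  row 20 [10100]: (((0 OR 1) XOR (0 XOR 0)) AND 0) -> 0
  row 21 [10101]: (((1 OR 1) XOR (0 XOR 1)) AND 1) -> 0
  row 22 [10110]: (((0 OR 1) XOR (1 XOR 0)) AND 0) -> 0
  row 23 [10111]: (((1 OR 1) XOR (1 XOR 1)) AND 1) -> 1
  row 24 [11000]: (((0 OR 1) XOR (0 XOR 0)) AND 0) -> 0
  row 25 [11001]: (((1 OR 1) XOR (0 XOR 1)) AND 1) -> 0
  row 26 [11010]: (((0 OR 1) XOR (1 XOR 0)) AND 0) -> 0
  row 27 [11011]: (((1 OR 1) XOR (1 XOR 1)) AND 1) -> 1
  row 28 [11100]: (((0 OR 1) XOR (0 XOR 0)) AND 0) -> 0
  row 29 [11101]: (((1 OR 1) XOR (0 XOR 1)) AND 1) -> 0
  row 30 [11110]: (((0 OR 1) XOR (1 XOR 0)) AND 0) -> 0
  row 31 [11111]: (((1 OR 1) XOR (1 XOR 1)) AND 1) -> 1
Full result column, 4 rows per line (a,b,c fixed per line; d,e runs 00..11 left to right):
  rows 0-3 [a,b,c=000]: 0001  = hex 1
  rows 4-7 [a,b,c=001]: 0001  = hex 1
  rows 8-11 [a,b,c=010]: 0001  = hex 1
  rows 12-15 [a,b,c=011]: 0001  = hex 1
  rows 16-19 [a,b,c=100]: 0001  = hex 1
  rows 20-23 [a,b,c=101]: 0001  = hex 1
  rows 24-27 [a,b,c=110]: 0001  = hex 1
  rows 28-31 [a,b,c=111]: 0001  = hex 1
Output column (row 0 .. row 31) = 00010001000100010001000100010001
Output column grouped in 4s = 0001 0001 0001 0001 0001 0001 0001 0001 = 0x11111111
Convert to decimal digit by digit (value = value*16 + digit):
  1 -> 1
  1*16 + 1 = 17
  17*16 + 1 = 273
  273*16 + 1 = 4369
  4369*16 + 1 = 69905
  69905*16 + 1 = 1118481
  1118481*16 + 1 = 17895697
  17895697*16 + 1 = 286331153
Decimal = 286331153

286331153


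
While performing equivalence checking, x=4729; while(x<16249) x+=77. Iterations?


Step 1: x goes from 4729 toward 16249 by 77; the body runs while x<16249, so iterations = ceil((bound-start)/step)
Step 2: Distance=11520
Step 3: ceil(11520/77)=150

150


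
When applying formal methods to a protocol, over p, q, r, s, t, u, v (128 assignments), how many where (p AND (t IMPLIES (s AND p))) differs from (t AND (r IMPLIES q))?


F1 = (p AND (t IMPLIES (s AND p)))
F2 = (t AND (r IMPLIES q))
Evaluate both on each of 128 rows (bits = p,q,r,s,t,u,v):
  row 0 [0000000]: F1=0 F2=0 -> 0
  row 1 [0000001]: F1=0 F2=0 -> 0
  row 2 [0000010]: F1=0 F2=0 -> 0
  row 3 [0000011]: F1=0 F2=0 -> 0
  row 4 [0000100]: F1=0 F2=1 (differ) -> 1
  (every remaining row is evaluated the same way; all 128 results are listed next)
Full result column, 8 rows per line (p,q,r,s fixed per line; t,u,v runs 000..111 left to right):
  rows 0-7 [p,q,r,s=0000]: 00001111  (ones: 4)
  rows 8-15 [p,q,r,s=0001]: 00001111  (ones: 4)
  rows 16-23 [p,q,r,s=0010]: 00000000  (ones: 0)
  rows 24-31 [p,q,r,s=0011]: 00000000  (ones: 0)
  rows 32-39 [p,q,r,s=0100]: 00001111  (ones: 4)
  rows 40-47 [p,q,r,s=0101]: 00001111  (ones: 4)
  rows 48-55 [p,q,r,s=0110]: 00001111  (ones: 4)
  rows 56-63 [p,q,r,s=0111]: 00001111  (ones: 4)
  rows 64-71 [p,q,r,s=1000]: 11111111  (ones: 8)
  rows 72-79 [p,q,r,s=1001]: 11110000  (ones: 4)
  rows 80-87 [p,q,r,s=1010]: 11110000  (ones: 4)
  rows 88-95 [p,q,r,s=1011]: 11111111  (ones: 8)
  rows 96-103 [p,q,r,s=1100]: 11111111  (ones: 8)
  rows 104-111 [p,q,r,s=1101]: 11110000  (ones: 4)
  rows 112-119 [p,q,r,s=1110]: 11111111  (ones: 8)
  rows 120-127 [p,q,r,s=1111]: 11110000  (ones: 4)
Disagreements = 4+4+0+0+4+4+4+4+8+4+4+8+8+4+8+4 = 72

72


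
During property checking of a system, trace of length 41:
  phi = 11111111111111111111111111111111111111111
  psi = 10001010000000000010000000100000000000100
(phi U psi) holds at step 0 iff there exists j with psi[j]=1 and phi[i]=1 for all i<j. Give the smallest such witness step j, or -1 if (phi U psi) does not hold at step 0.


(phi U psi) at 0: need smallest j with psi[j]=1 and phi[i]=1 for all i in [0,j).
Scan from step 0:
  step 0: psi=1 and phi held for [0,0) -> witness found
Witness step = 0

0


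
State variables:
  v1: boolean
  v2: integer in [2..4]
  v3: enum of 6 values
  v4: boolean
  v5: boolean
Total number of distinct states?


State space = product of domain sizes of all variables.
Domain sizes:
  v1 (boolean): 2
  v2 (integer in [2..4]): 3
  v3 (enum of 6 values): 6
  v4 (boolean): 2
  v5 (boolean): 2
Product = 2 * 3 * 6 * 2 * 2 = 144

144


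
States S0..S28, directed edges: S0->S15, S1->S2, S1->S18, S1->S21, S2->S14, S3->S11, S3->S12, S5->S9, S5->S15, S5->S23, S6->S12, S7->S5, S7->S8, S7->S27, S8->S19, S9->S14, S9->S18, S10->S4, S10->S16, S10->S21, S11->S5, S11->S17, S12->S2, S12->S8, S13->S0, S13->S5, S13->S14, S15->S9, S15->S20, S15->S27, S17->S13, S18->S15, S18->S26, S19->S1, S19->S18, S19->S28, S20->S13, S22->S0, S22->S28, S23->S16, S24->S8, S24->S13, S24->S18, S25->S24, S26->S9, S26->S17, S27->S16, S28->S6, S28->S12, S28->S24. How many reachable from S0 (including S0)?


BFS from S0:
  layer 0: {S0}
  layer 1: {S15}
  layer 2: {S9, S20, S27}
  layer 3: {S13, S14, S16, S18}
  layer 4: {S5, S26}
  layer 5: {S17, S23}
Reachable set: {S0, S5, S9, S13, S14, S15, S16, S17, S18, S20, S23, S26, S27}
Count = 13

13


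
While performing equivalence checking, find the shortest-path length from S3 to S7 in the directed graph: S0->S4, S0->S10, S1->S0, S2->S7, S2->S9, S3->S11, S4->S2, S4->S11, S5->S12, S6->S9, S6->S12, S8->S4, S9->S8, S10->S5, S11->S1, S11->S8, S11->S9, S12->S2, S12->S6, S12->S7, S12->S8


BFS layer-by-layer from S3:
  dist 0: {S3}
  dist 1: {S11}
  dist 2: {S1, S8, S9}
  dist 3: {S0, S4}
  dist 4: {S2, S10}
  dist 5: {S5, S7}
  -> S7 reached at distance 5
Shortest path length = 5

5


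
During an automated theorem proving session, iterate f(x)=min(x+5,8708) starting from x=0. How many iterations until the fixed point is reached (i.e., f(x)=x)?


Step 1: x=0, cap=8708, increment=5
Step 2: x grows by 5 each step until capped at 8708; fixed point is x=8708
Step 3: iterations = ceil(8708/5) = 1742

1742


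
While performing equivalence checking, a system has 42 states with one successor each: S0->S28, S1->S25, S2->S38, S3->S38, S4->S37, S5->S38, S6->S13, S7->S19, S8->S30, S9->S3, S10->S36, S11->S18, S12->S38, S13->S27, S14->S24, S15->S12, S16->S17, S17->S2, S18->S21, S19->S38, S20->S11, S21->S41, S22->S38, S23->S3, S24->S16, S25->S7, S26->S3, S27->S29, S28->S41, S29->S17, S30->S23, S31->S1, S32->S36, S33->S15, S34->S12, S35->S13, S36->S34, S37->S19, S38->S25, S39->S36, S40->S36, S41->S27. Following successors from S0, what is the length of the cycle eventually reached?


Trace from S0 until a state repeats:
  S0 -> S28 -> S41 -> S27 -> S29 -> S17 -> S2 -> S38 -> S25 -> S7 -> S19 -> S38
S38 first seen at step 7, revisited at step 11.
Cycle length = 11 - 7 = 4

4


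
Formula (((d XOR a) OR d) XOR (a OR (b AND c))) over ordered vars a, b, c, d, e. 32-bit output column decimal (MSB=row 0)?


Formula: (((d XOR a) OR d) XOR (a OR (b AND c))) over a, b, c, d, e (32 rows)
Evaluate each row (bits = a,b,c,d,e, MSB first):
  row 0 [00000]: (((0 XOR 0) OR 0) XOR (0 OR (0 AND 0))) -> 0
  row 1 [00001]: (((0 XOR 0) OR 0) XOR (0 OR (0 AND 0))) -> 0
  row 2 [00010]: (((1 XOR 0) OR 1) XOR (0 OR (0 AND 0))) -> 1
  row 3 [00011]: (((1 XOR 0) OR 1) XOR (0 OR (0 AND 0))) -> 1
  row 4 [00100]: (((0 XOR 0) OR 0) XOR (0 OR (0 AND 1))) -> 0
  row 5 [00101]: (((0 XOR 0) OR 0) XOR (0 OR (0 AND 1))) -> 0
  row 6 [00110]: (((1 XOR 0) OR 1) XOR (0 OR (0 AND 1))) -> 1
  row 7 [00111]: (((1 XOR 0) OR 1) XOR (0 OR (0 AND 1))) -> 1
  row 8 [01000]: (((0 XOR 0) OR 0) XOR (0 OR (1 AND 0))) -> 0
  row 9 [01001]: (((0 XOR 0) OR 0) XOR (0 OR (1 AND 0))) -> 0
  row 10 [01010]: (((1 XOR 0) OR 1) XOR (0 OR (1 AND 0))) -> 1
  row 11 [01011]: (((1 XOR 0) OR 1) XOR (0 OR (1 AND 0))) -> 1
  row 12 [01100]: (((0 XOR 0) OR 0) XOR (0 OR (1 AND 1))) -> 1
  row 13 [01101]: (((0 XOR 0) OR 0) XOR (0 OR (1 AND 1))) -> 1
  row 14 [01110]: (((1 XOR 0) OR 1) XOR (0 OR (1 AND 1))) -> 0
  row 15 [01111]: (((1 XOR 0) OR 1) XOR (0 OR (1 AND 1))) -> 0
  row 16 [10000]: (((0 XOR 1) OR 0) XOR (1 OR (0 AND 0))) -> 0
  row 17 [10001]: (((0 XOR 1) OR 0) XOR (1 OR (0 AND 0))) -> 0
  row 18 [10010]: (((1 XOR 1) OR 1) XOR (1 OR (0 AND 0))) -> 0
  row 19 [10011]: (((1 XOR 1) OR 1) XOR (1 OR (0 AND 0))) -> 0
  row 20 [10100]: (((0 XOR 1) OR 0) XOR (1 OR (0 AND 1))) -> 0
  row 21 [10101]: (((0 XOR 1) OR 0) XOR (1 OR (0 AND 1))) -> 0
  row 22 [10110]: (((1 XOR 1) OR 1) XOR (1 OR (0 AND 1))) -> 0
  row 23 [10111]: (((1 XOR 1) OR 1) XOR (1 OR (0 AND 1))) -> 0
  row 24 [11000]: (((0 XOR 1) OR 0) XOR (1 OR (1 AND 0))) -> 0
  row 25 [11001]: (((0 XOR 1) OR 0) XOR (1 OR (1 AND 0))) -> 0
  row 26 [11010]: (((1 XOR 1) OR 1) XOR (1 OR (1 AND 0))) -> 0
  row 27 [11011]: (((1 XOR 1) OR 1) XOR (1 OR (1 AND 0))) -> 0
  row 28 [11100]: (((0 XOR 1) OR 0) XOR (1 OR (1 AND 1))) -> 0
  row 29 [11101]: (((0 XOR 1) OR 0) XOR (1 OR (1 AND 1))) -> 0
  row 30 [11110]: (((1 XOR 1) OR 1) XOR (1 OR (1 AND 1))) -> 0
  row 31 [11111]: (((1 XOR 1) OR 1) XOR (1 OR (1 AND 1))) -> 0
Full result column, 4 rows per line (a,b,c fixed per line; d,e runs 00..11 left to right):
  rows 0-3 [a,b,c=000]: 0011  = hex 3
  rows 4-7 [a,b,c=001]: 0011  = hex 3
  rows 8-11 [a,b,c=010]: 0011  = hex 3
  rows 12-15 [a,b,c=011]: 1100  = hex C
  rows 16-19 [a,b,c=100]: 0000  = hex 0
  rows 20-23 [a,b,c=101]: 0000  = hex 0
  rows 24-27 [a,b,c=110]: 0000  = hex 0
  rows 28-31 [a,b,c=111]: 0000  = hex 0
Output column (row 0 .. row 31) = 00110011001111000000000000000000
Output column grouped in 4s = 0011 0011 0011 1100 0000 0000 0000 0000 = 0x333C0000
Convert to decimal digit by digit (value = value*16 + digit):
  3 -> 3
  3*16 + 3 = 51
  51*16 + 3 = 819
  819*16 + 12 (C) = 13116
  13116*16 + 0 = 209856
  209856*16 + 0 = 3357696
  3357696*16 + 0 = 53723136
  53723136*16 + 0 = 859570176
Decimal = 859570176

859570176


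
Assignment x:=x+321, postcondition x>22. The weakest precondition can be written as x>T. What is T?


Formula: wp(x:=E, P) = P[E/x] (substitute E for x in postcondition)
Step 1: Postcondition: x>22
Step 2: Substitute x+321 for x: x+321>22
Step 3: Solve for x: x > 22-321 = -299

-299


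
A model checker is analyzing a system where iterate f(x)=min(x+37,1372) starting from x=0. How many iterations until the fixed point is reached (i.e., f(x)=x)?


Step 1: x=0, cap=1372, increment=37
Step 2: x grows by 37 each step until capped at 1372; fixed point is x=1372
Step 3: iterations = ceil(1372/37) = 38

38


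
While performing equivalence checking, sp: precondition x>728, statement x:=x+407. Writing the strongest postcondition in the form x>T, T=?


Formula: sp(P, x:=E) = exists old_x. (x = E[old_x/x]) AND P[old_x/x] (old_x is the value of x before the assignment; eliminate old_x by solving x = E[old_x/x] for old_x)
Step 1: Precondition P: x>728, i.e. old_x > 728
Step 2: Assignment gives x = old_x + 407, so old_x = x - 407
Step 3: Substitute into P: x - 407 > 728
Step 4: Simplify: x > 728+407 = 1135

1135


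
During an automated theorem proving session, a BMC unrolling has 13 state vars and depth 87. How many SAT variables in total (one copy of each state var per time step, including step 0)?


BMC unrolls to depth k, creating one copy of each state var for steps 0..k.
Step count = 87 + 1 = 88 (steps 0 through 87)
Vars per step = 13
Total = 13 * 88 = 1144

1144


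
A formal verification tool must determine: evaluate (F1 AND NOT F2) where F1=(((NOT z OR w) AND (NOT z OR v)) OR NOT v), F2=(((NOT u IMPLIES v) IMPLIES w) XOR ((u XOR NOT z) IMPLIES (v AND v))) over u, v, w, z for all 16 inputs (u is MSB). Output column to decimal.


F1 = (((NOT z OR w) AND (NOT z OR v)) OR NOT v)
F2 = (((NOT u IMPLIES v) IMPLIES w) XOR ((u XOR NOT z) IMPLIES (v AND v)))
Counterexample to F1=>F2 is where F1=1 and F2=0.
Evaluate each row (bits = u,v,w,z, MSB first):
  row 0 [0000]: F1=1 F2=1 -> F1&~F2 -> 0
  row 1 [0001]: F1=1 F2=0 -> F1&~F2 -> 1
  row 2 [0010]: F1=1 F2=1 -> F1&~F2 -> 0
  row 3 [0011]: F1=1 F2=0 -> F1&~F2 -> 1
  row 4 [0100]: F1=1 F2=1 -> F1&~F2 -> 0
  row 5 [0101]: F1=0 F2=1 -> F1&~F2 -> 0
  row 6 [0110]: F1=1 F2=0 -> F1&~F2 -> 1
  row 7 [0111]: F1=1 F2=0 -> F1&~F2 -> 1
  row 8 [1000]: F1=1 F2=1 -> F1&~F2 -> 0
  row 9 [1001]: F1=1 F2=0 -> F1&~F2 -> 1
  row 10 [1010]: F1=1 F2=0 -> F1&~F2 -> 1
  row 11 [1011]: F1=1 F2=1 -> F1&~F2 -> 0
  row 12 [1100]: F1=1 F2=1 -> F1&~F2 -> 0
  row 13 [1101]: F1=0 F2=1 -> F1&~F2 -> 0
  row 14 [1110]: F1=1 F2=0 -> F1&~F2 -> 1
  row 15 [1111]: F1=1 F2=0 -> F1&~F2 -> 1
Full result column, 4 rows per line (u,v fixed per line; w,z runs 00..11 left to right):
  rows 0-3 [u,v=00]: 0101  = hex 5
  rows 4-7 [u,v=01]: 0011  = hex 3
  rows 8-11 [u,v=10]: 0110  = hex 6
  rows 12-15 [u,v=11]: 0011  = hex 3
Counterexample vector (row 0 .. row 15) = 0101001101100011
Output column grouped in 4s = 0101 0011 0110 0011 = 0x5363
Convert to decimal digit by digit (value = value*16 + digit):
  5 -> 5
  5*16 + 3 = 83
  83*16 + 6 = 1334
  1334*16 + 3 = 21347
Decimal = 21347

21347


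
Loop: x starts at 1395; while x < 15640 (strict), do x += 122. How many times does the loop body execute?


Step 1: x goes from 1395 toward 15640 by 122; the body runs while x<15640, so iterations = ceil((bound-start)/step)
Step 2: Distance=14245
Step 3: ceil(14245/122)=117

117


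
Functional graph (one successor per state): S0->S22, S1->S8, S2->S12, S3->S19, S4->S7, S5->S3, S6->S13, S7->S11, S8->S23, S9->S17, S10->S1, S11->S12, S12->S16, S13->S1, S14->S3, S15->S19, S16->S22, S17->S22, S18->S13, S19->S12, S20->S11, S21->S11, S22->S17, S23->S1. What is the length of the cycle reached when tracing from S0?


Trace from S0 until a state repeats:
  S0 -> S22 -> S17 -> S22
S22 first seen at step 1, revisited at step 3.
Cycle length = 3 - 1 = 2

2


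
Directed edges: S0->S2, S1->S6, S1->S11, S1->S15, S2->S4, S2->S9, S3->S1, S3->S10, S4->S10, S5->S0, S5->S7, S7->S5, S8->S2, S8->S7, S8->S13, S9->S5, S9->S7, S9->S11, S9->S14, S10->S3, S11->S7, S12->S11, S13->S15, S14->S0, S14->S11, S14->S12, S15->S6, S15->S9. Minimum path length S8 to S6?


BFS layer-by-layer from S8:
  dist 0: {S8}
  dist 1: {S2, S7, S13}
  dist 2: {S4, S5, S9, S15}
  dist 3: {S0, S6, S10, S11, S14}
  -> S6 reached at distance 3
Shortest path length = 3

3


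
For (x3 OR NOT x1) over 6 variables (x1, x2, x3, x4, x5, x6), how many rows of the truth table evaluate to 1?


Formula: (x3 OR NOT x1) over 6 vars (64 rows)
Evaluate each row (x1, x2, x3, x4, x5, x6 as bits, MSB first):
  row 0 [000000]: (0 OR NOT 0) -> 1
  row 1 [000001]: (0 OR NOT 0) -> 1
  row 2 [000010]: (0 OR NOT 0) -> 1
  row 3 [000011]: (0 OR NOT 0) -> 1
  row 4 [000100]: (0 OR NOT 0) -> 1
  (every remaining row is evaluated the same way; all 64 results are listed next)
Full result column, 8 rows per line (x1,x2,x3 fixed per line; x4,x5,x6 runs 000..111 left to right):
  rows 0-7 [x1,x2,x3=000]: 11111111  (ones: 8)
  rows 8-15 [x1,x2,x3=001]: 11111111  (ones: 8)
  rows 16-23 [x1,x2,x3=010]: 11111111  (ones: 8)
  rows 24-31 [x1,x2,x3=011]: 11111111  (ones: 8)
  rows 32-39 [x1,x2,x3=100]: 00000000  (ones: 0)
  rows 40-47 [x1,x2,x3=101]: 11111111  (ones: 8)
  rows 48-55 [x1,x2,x3=110]: 00000000  (ones: 0)
  rows 56-63 [x1,x2,x3=111]: 11111111  (ones: 8)
Count of 1-rows = 8+8+8+8+0+8+0+8 = 48

48


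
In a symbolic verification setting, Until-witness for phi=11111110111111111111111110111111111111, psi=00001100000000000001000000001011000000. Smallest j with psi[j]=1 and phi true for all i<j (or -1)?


(phi U psi) at 0: need smallest j with psi[j]=1 and phi[i]=1 for all i in [0,j).
Scan from step 0:
  step 0: phi=1, psi=0 -> continue
  step 1: phi=1, psi=0 -> continue
  step 2: phi=1, psi=0 -> continue
  step 3: phi=1, psi=0 -> continue
  step 4: psi=1 and phi held for [0,4) -> witness found
Witness step = 4

4


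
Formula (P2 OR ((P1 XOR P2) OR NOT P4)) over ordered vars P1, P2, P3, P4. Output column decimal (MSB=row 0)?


Formula: (P2 OR ((P1 XOR P2) OR NOT P4)) over P1, P2, P3, P4 (16 rows)
Evaluate each row (bits = P1,P2,P3,P4, MSB first):
  row 0 [0000]: (0 OR ((0 XOR 0) OR NOT 0)) -> 1
  row 1 [0001]: (0 OR ((0 XOR 0) OR NOT 1)) -> 0
  row 2 [0010]: (0 OR ((0 XOR 0) OR NOT 0)) -> 1
  row 3 [0011]: (0 OR ((0 XOR 0) OR NOT 1)) -> 0
  row 4 [0100]: (1 OR ((0 XOR 1) OR NOT 0)) -> 1
  row 5 [0101]: (1 OR ((0 XOR 1) OR NOT 1)) -> 1
  row 6 [0110]: (1 OR ((0 XOR 1) OR NOT 0)) -> 1
  row 7 [0111]: (1 OR ((0 XOR 1) OR NOT 1)) -> 1
  row 8 [1000]: (0 OR ((1 XOR 0) OR NOT 0)) -> 1
  row 9 [1001]: (0 OR ((1 XOR 0) OR NOT 1)) -> 1
  row 10 [1010]: (0 OR ((1 XOR 0) OR NOT 0)) -> 1
  row 11 [1011]: (0 OR ((1 XOR 0) OR NOT 1)) -> 1
  row 12 [1100]: (1 OR ((1 XOR 1) OR NOT 0)) -> 1
  row 13 [1101]: (1 OR ((1 XOR 1) OR NOT 1)) -> 1
  row 14 [1110]: (1 OR ((1 XOR 1) OR NOT 0)) -> 1
  row 15 [1111]: (1 OR ((1 XOR 1) OR NOT 1)) -> 1
Full result column, 4 rows per line (P1,P2 fixed per line; P3,P4 runs 00..11 left to right):
  rows 0-3 [P1,P2=00]: 1010  = hex A
  rows 4-7 [P1,P2=01]: 1111  = hex F
  rows 8-11 [P1,P2=10]: 1111  = hex F
  rows 12-15 [P1,P2=11]: 1111  = hex F
Output column (row 0 .. row 15) = 1010111111111111
Output column grouped in 4s = 1010 1111 1111 1111 = 0xAFFF
Convert to decimal digit by digit (value = value*16 + digit):
  A -> 10
  10*16 + 15 (F) = 175
  175*16 + 15 (F) = 2815
  2815*16 + 15 (F) = 45055
Decimal = 45055

45055


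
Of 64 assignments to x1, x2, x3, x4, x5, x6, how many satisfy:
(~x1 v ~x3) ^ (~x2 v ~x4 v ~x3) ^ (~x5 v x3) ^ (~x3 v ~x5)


CNF with 4 clauses over 6 vars (64 assignments).
An assignment satisfies CNF iff every clause has >=1 true literal.
Check each row (bits = x1,x2,x3,x4,x5,x6; clause T/F shown):
  row 0 [000000]: clauses=TTTT -> 1
  row 1 [000001]: clauses=TTTT -> 1
  row 2 [000010]: clauses=TTFT -> 0
  row 3 [000011]: clauses=TTFT -> 0
  row 4 [000100]: clauses=TTTT -> 1
  (every remaining row is evaluated the same way; all 64 results are listed next)
Full result column, 8 rows per line (x1,x2,x3 fixed per line; x4,x5,x6 runs 000..111 left to right):
  rows 0-7 [x1,x2,x3=000]: 11001100  (ones: 4)
  rows 8-15 [x1,x2,x3=001]: 11001100  (ones: 4)
  rows 16-23 [x1,x2,x3=010]: 11001100  (ones: 4)
  rows 24-31 [x1,x2,x3=011]: 11000000  (ones: 2)
  rows 32-39 [x1,x2,x3=100]: 11001100  (ones: 4)
  rows 40-47 [x1,x2,x3=101]: 00000000  (ones: 0)
  rows 48-55 [x1,x2,x3=110]: 11001100  (ones: 4)
  rows 56-63 [x1,x2,x3=111]: 00000000  (ones: 0)
Satisfying assignments = 4+4+4+2+4+0+4+0 = 22

22


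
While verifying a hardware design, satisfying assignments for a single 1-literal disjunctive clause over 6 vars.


Step 1: Total=2^6=64
Step 2: Unsat when all 1 false: 2^5=32
Step 3: Sat=64-32=32

32


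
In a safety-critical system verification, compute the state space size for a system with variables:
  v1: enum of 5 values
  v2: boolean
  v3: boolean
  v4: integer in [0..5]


State space = product of domain sizes of all variables.
Domain sizes:
  v1 (enum of 5 values): 5
  v2 (boolean): 2
  v3 (boolean): 2
  v4 (integer in [0..5]): 6
Product = 5 * 2 * 2 * 6 = 120

120


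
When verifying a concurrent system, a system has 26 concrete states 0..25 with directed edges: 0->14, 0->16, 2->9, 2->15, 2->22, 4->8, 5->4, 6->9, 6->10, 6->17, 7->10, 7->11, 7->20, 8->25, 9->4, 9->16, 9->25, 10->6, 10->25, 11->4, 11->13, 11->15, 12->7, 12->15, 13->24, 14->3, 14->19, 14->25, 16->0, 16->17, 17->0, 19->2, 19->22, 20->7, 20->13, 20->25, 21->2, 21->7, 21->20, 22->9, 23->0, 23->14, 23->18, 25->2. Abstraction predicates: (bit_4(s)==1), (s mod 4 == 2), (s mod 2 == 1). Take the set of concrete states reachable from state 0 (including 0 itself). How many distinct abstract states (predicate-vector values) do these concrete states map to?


BFS from 0:
Concrete reachable: {0, 2, 3, 4, 8, 9, 14, 15, 16, 17, 19, 22, 25}
Abstract via predicates (bit_4(s)==1), (s mod 4 == 2), (s mod 2 == 1):
  (0,0,0) <- {0, 4, 8}
  (0,0,1) <- {3, 9, 15}
  (0,1,0) <- {2, 14}
  (1,0,0) <- {16}
  (1,0,1) <- {17, 19, 25}
  (1,1,0) <- {22}
Distinct abstract states = 6

6


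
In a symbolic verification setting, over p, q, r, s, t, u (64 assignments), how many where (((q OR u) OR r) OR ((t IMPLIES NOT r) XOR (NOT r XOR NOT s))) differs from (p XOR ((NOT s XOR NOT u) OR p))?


F1 = (((q OR u) OR r) OR ((t IMPLIES NOT r) XOR (NOT r XOR NOT s)))
F2 = (p XOR ((NOT s XOR NOT u) OR p))
Evaluate both on each of 64 rows (bits = p,q,r,s,t,u):
  row 0 [000000]: F1=1 F2=0 (differ) -> 1
  row 1 [000001]: F1=1 F2=1 -> 0
  row 2 [000010]: F1=1 F2=0 (differ) -> 1
  row 3 [000011]: F1=1 F2=1 -> 0
  row 4 [000100]: F1=0 F2=1 (differ) -> 1
  (every remaining row is evaluated the same way; all 64 results are listed next)
Full result column, 8 rows per line (p,q,r fixed per line; s,t,u runs 000..111 left to right):
  rows 0-7 [p,q,r=000]: 10101111  (ones: 6)
  rows 8-15 [p,q,r=001]: 10100101  (ones: 4)
  rows 16-23 [p,q,r=010]: 10100101  (ones: 4)
  rows 24-31 [p,q,r=011]: 10100101  (ones: 4)
  rows 32-39 [p,q,r=100]: 11110101  (ones: 6)
  rows 40-47 [p,q,r=101]: 11111111  (ones: 8)
  rows 48-55 [p,q,r=110]: 11111111  (ones: 8)
  rows 56-63 [p,q,r=111]: 11111111  (ones: 8)
Disagreements = 6+4+4+4+6+8+8+8 = 48

48


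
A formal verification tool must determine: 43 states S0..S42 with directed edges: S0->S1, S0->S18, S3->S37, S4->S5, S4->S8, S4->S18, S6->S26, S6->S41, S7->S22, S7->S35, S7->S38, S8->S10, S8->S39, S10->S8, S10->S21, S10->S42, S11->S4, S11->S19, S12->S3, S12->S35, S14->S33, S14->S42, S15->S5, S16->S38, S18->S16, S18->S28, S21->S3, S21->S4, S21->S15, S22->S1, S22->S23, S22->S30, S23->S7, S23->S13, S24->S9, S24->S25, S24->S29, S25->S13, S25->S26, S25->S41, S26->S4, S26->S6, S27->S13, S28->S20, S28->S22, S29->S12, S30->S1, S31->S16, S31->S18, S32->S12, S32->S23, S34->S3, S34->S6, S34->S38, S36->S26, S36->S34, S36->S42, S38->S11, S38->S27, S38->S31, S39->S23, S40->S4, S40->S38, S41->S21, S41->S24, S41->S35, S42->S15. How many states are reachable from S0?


BFS from S0:
  layer 0: {S0}
  layer 1: {S1, S18}
  layer 2: {S16, S28}
  layer 3: {S20, S22, S38}
  layer 4: {S11, S23, S27, S30, S31}
  layer 5: {S4, S7, S13, S19}
  layer 6: {S5, S8, S35}
  layer 7: {S10, S39}
  layer 8: {S21, S42}
  layer 9: {S3, S15}
  layer 10: {S37}
Reachable set: {S0, S1, S3, S4, S5, S7, S8, S10, S11, S13, S15, S16, S18, S19, S20, S21, S22, S23, S27, S28, S30, S31, S35, S37, S38, S39, S42}
Count = 27

27


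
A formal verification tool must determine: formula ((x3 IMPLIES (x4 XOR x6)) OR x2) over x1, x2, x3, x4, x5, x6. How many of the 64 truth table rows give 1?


Formula: ((x3 IMPLIES (x4 XOR x6)) OR x2) over 6 vars (64 rows)
Evaluate each row (x1, x2, x3, x4, x5, x6 as bits, MSB first):
  row 0 [000000]: ((0 IMPLIES (0 XOR 0)) OR 0) -> 1
  row 1 [000001]: ((0 IMPLIES (0 XOR 1)) OR 0) -> 1
  row 2 [000010]: ((0 IMPLIES (0 XOR 0)) OR 0) -> 1
  row 3 [000011]: ((0 IMPLIES (0 XOR 1)) OR 0) -> 1
  row 4 [000100]: ((0 IMPLIES (1 XOR 0)) OR 0) -> 1
  (every remaining row is evaluated the same way; all 64 results are listed next)
Full result column, 8 rows per line (x1,x2,x3 fixed per line; x4,x5,x6 runs 000..111 left to right):
  rows 0-7 [x1,x2,x3=000]: 11111111  (ones: 8)
  rows 8-15 [x1,x2,x3=001]: 01011010  (ones: 4)
  rows 16-23 [x1,x2,x3=010]: 11111111  (ones: 8)
  rows 24-31 [x1,x2,x3=011]: 11111111  (ones: 8)
  rows 32-39 [x1,x2,x3=100]: 11111111  (ones: 8)
  rows 40-47 [x1,x2,x3=101]: 01011010  (ones: 4)
  rows 48-55 [x1,x2,x3=110]: 11111111  (ones: 8)
  rows 56-63 [x1,x2,x3=111]: 11111111  (ones: 8)
Count of 1-rows = 8+4+8+8+8+4+8+8 = 56

56


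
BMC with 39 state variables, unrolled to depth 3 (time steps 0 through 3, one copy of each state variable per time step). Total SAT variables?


BMC unrolls to depth k, creating one copy of each state var for steps 0..k.
Step count = 3 + 1 = 4 (steps 0 through 3)
Vars per step = 39
Total = 39 * 4 = 156

156


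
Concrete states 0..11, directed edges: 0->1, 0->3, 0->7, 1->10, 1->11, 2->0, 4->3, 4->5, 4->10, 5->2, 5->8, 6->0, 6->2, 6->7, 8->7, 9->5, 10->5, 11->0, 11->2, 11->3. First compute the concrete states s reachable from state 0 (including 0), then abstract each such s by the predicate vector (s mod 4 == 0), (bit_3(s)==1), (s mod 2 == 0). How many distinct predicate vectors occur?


BFS from 0:
Concrete reachable: {0, 1, 2, 3, 5, 7, 8, 10, 11}
Abstract via predicates (s mod 4 == 0), (bit_3(s)==1), (s mod 2 == 0):
  (0,0,0) <- {1, 3, 5, 7}
  (0,0,1) <- {2}
  (0,1,0) <- {11}
  (0,1,1) <- {10}
  (1,0,1) <- {0}
  (1,1,1) <- {8}
Distinct abstract states = 6

6


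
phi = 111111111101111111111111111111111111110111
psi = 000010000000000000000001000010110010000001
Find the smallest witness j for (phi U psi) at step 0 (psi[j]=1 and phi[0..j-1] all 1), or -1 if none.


(phi U psi) at 0: need smallest j with psi[j]=1 and phi[i]=1 for all i in [0,j).
Scan from step 0:
  step 0: phi=1, psi=0 -> continue
  step 1: phi=1, psi=0 -> continue
  step 2: phi=1, psi=0 -> continue
  step 3: phi=1, psi=0 -> continue
  step 4: psi=1 and phi held for [0,4) -> witness found
Witness step = 4

4


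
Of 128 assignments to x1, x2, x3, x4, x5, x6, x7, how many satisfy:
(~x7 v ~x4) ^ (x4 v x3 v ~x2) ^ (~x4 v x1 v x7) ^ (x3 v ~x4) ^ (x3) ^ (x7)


CNF with 6 clauses over 7 vars (128 assignments).
An assignment satisfies CNF iff every clause has >=1 true literal.
Check each row (bits = x1,x2,x3,x4,x5,x6,x7; clause T/F shown):
  row 0 [0000000]: clauses=TTTTFF -> 0
  row 1 [0000001]: clauses=TTTTFT -> 0
  row 2 [0000010]: clauses=TTTTFF -> 0
  row 3 [0000011]: clauses=TTTTFT -> 0
  row 4 [0000100]: clauses=TTTTFF -> 0
  (every remaining row is evaluated the same way; all 128 results are listed next)
Full result column, 8 rows per line (x1,x2,x3,x4 fixed per line; x5,x6,x7 runs 000..111 left to right):
  rows 0-7 [x1,x2,x3,x4=0000]: 00000000  (ones: 0)
  rows 8-15 [x1,x2,x3,x4=0001]: 00000000  (ones: 0)
  rows 16-23 [x1,x2,x3,x4=0010]: 01010101  (ones: 4)
  rows 24-31 [x1,x2,x3,x4=0011]: 00000000  (ones: 0)
  rows 32-39 [x1,x2,x3,x4=0100]: 00000000  (ones: 0)
  rows 40-47 [x1,x2,x3,x4=0101]: 00000000  (ones: 0)
  rows 48-55 [x1,x2,x3,x4=0110]: 01010101  (ones: 4)
  rows 56-63 [x1,x2,x3,x4=0111]: 00000000  (ones: 0)
  rows 64-71 [x1,x2,x3,x4=1000]: 00000000  (ones: 0)
  rows 72-79 [x1,x2,x3,x4=1001]: 00000000  (ones: 0)
  rows 80-87 [x1,x2,x3,x4=1010]: 01010101  (ones: 4)
  rows 88-95 [x1,x2,x3,x4=1011]: 00000000  (ones: 0)
  rows 96-103 [x1,x2,x3,x4=1100]: 00000000  (ones: 0)
  rows 104-111 [x1,x2,x3,x4=1101]: 00000000  (ones: 0)
  rows 112-119 [x1,x2,x3,x4=1110]: 01010101  (ones: 4)
  rows 120-127 [x1,x2,x3,x4=1111]: 00000000  (ones: 0)
Satisfying assignments = 0+0+4+0+0+0+4+0+0+0+4+0+0+0+4+0 = 16

16
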